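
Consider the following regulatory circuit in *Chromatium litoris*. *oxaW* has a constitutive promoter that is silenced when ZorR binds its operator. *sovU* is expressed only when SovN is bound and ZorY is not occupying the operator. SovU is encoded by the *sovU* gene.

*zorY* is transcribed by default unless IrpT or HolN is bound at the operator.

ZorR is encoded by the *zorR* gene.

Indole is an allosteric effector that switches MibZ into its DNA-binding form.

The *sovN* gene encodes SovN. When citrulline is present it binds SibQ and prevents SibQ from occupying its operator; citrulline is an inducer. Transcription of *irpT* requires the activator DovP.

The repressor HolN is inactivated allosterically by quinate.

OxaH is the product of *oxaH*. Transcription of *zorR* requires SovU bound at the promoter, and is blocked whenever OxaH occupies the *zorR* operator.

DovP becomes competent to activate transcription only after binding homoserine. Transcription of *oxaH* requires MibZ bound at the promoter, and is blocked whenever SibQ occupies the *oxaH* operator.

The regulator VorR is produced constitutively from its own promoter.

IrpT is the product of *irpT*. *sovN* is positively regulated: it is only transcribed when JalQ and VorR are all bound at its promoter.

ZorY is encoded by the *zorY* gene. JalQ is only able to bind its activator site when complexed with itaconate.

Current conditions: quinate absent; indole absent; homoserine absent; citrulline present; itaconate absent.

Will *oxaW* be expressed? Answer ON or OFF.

ON

Homoserine is absent, so DovP is inactive.
Required activator DovP is absent, so *irpT* is not transcribed.
So IrpT is not produced.
Quinate is absent, so HolN is active.
With repressor HolN bound, *zorY* is not transcribed.
So ZorY is not produced.
Itaconate is absent, so JalQ is inactive.
VorR is produced constitutively and is active.
Required activator JalQ is absent, so *sovN* is not transcribed.
So SovN is not produced.
Required activator SovN is absent, so *sovU* is not transcribed.
So SovU is not produced.
Citrulline is present, so SibQ is inactive.
Indole is absent, so MibZ is inactive.
Required activator MibZ is absent, so *oxaH* is not transcribed.
So OxaH is not produced.
Required activator SovU is absent, so *zorR* is not transcribed.
So ZorR is not produced.
With no repressor bound, *oxaW* is transcribed.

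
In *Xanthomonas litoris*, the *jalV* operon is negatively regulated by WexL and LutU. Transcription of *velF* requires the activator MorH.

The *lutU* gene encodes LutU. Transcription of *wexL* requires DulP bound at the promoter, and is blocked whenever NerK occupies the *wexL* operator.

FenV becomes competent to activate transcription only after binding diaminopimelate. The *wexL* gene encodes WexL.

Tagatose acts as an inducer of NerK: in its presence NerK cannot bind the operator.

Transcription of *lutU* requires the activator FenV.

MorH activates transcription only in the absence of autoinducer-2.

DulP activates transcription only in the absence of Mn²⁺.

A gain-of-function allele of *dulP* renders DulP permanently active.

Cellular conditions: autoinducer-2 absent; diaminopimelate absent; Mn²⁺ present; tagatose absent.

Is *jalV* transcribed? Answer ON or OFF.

DulP is constitutively active in this strain.
Tagatose is absent, so NerK is active.
With repressor NerK bound, *wexL* is not transcribed.
So WexL is not produced.
Diaminopimelate is absent, so FenV is inactive.
Required activator FenV is absent, so *lutU* is not transcribed.
So LutU is not produced.
With no repressor bound, *jalV* is transcribed.

ON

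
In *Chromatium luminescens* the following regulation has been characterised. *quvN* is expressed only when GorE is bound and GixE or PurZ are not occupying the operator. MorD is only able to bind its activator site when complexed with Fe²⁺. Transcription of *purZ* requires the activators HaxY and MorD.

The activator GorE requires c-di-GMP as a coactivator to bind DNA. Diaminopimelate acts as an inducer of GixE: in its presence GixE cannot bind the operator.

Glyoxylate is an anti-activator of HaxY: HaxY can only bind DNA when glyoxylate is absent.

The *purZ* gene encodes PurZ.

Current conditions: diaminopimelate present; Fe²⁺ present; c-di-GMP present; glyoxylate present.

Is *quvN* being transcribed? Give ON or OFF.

ON

Diaminopimelate is present, so GixE is inactive.
c-di-GMP is present, so GorE is active.
Glyoxylate is present, so HaxY is inactive.
Fe²⁺ is present, so MorD is active.
Required activator HaxY is absent, so *purZ* is not transcribed.
So PurZ is not produced.
No repressor is bound and GorE is active, so *quvN* is transcribed.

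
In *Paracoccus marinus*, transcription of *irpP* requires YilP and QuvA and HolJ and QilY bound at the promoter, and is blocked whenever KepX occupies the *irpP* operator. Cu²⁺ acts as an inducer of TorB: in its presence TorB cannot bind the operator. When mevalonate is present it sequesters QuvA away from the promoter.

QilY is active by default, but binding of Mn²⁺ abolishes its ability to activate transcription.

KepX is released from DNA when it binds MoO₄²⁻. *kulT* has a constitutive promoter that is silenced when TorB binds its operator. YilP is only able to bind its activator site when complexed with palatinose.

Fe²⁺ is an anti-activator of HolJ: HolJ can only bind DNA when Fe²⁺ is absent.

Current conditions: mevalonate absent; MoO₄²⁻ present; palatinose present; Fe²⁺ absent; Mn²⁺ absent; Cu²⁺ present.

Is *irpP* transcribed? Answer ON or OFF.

ON

Palatinose is present, so YilP is active.
MoO₄²⁻ is present, so KepX is inactive.
Mevalonate is absent, so QuvA is active.
Fe²⁺ is absent, so HolJ is active.
Mn²⁺ is absent, so QilY is active.
No repressor is bound and YilP and QuvA and HolJ and QilY are active, so *irpP* is transcribed.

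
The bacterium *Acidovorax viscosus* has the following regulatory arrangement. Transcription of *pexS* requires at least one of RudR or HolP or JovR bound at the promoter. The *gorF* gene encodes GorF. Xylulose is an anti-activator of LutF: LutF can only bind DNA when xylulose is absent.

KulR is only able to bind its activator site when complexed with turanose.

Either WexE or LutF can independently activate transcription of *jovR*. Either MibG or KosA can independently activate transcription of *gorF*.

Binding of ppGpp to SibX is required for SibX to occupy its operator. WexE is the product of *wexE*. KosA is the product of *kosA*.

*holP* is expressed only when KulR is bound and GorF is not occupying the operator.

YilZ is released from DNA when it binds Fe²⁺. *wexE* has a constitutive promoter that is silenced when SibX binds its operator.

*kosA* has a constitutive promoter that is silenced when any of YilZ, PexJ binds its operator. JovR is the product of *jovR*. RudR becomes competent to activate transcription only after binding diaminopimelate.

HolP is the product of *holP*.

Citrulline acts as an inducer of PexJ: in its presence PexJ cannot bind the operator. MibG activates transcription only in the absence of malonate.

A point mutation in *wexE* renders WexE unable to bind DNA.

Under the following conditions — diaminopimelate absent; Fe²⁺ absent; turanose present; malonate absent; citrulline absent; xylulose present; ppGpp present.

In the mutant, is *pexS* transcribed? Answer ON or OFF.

OFF

Diaminopimelate is absent, so RudR is inactive.
Turanose is present, so KulR is active.
Malonate is absent, so MibG is active.
Fe²⁺ is absent, so YilZ is active.
Citrulline is absent, so PexJ is active.
With repressor YilZ bound, *kosA* is not transcribed.
So KosA is not produced.
Activator MibG is present, so *gorF* is transcribed.
So GorF is produced and active.
With repressor GorF bound, *holP* is not transcribed.
So HolP is not produced.
WexE is non-functional in this strain, so it has no effect.
Xylulose is present, so LutF is inactive.
No activator is available at the *jovR* promoter, so *jovR* is not transcribed.
So JovR is not produced.
No activator is available at the *pexS* promoter, so *pexS* is not transcribed.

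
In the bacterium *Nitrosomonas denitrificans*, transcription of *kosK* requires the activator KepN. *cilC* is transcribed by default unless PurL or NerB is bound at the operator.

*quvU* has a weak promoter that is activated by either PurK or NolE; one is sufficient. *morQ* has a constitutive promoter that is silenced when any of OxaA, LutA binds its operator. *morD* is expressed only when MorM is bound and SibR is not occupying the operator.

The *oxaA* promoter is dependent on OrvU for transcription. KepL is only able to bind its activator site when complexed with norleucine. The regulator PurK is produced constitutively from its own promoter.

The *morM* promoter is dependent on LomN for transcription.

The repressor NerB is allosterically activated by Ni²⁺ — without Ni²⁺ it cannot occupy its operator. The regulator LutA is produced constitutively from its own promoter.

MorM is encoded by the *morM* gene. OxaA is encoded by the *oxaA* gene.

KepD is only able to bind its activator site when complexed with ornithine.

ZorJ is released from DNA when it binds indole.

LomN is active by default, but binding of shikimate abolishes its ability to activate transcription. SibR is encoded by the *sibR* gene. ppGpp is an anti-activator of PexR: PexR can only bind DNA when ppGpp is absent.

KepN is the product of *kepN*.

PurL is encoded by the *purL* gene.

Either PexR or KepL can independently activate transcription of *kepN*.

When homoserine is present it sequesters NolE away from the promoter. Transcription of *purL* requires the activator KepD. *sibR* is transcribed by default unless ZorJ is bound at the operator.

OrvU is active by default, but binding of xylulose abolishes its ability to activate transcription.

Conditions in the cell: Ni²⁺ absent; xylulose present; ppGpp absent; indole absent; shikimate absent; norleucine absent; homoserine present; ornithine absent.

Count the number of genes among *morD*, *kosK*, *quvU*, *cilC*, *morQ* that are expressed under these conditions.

4

Indole is absent, so ZorJ is active.
With repressor ZorJ bound, *sibR* is not transcribed.
So SibR is not produced.
Shikimate is absent, so LomN is active.
No repressor is bound and LomN is active, so *morM* is transcribed.
So MorM is produced and active.
No repressor is bound and MorM is active, so *morD* is transcribed.
→ *morD* is ON.
ppGpp is absent, so PexR is active.
Norleucine is absent, so KepL is inactive.
Activator PexR is present, so *kepN* is transcribed.
So KepN is produced and active.
No repressor is bound and KepN is active, so *kosK* is transcribed.
→ *kosK* is ON.
PurK is produced constitutively and is active.
Homoserine is present, so NolE is inactive.
Activator PurK is present, so *quvU* is transcribed.
→ *quvU* is ON.
Ornithine is absent, so KepD is inactive.
Required activator KepD is absent, so *purL* is not transcribed.
So PurL is not produced.
Ni²⁺ is absent, so NerB is inactive.
With no repressor bound, *cilC* is transcribed.
→ *cilC* is ON.
Xylulose is present, so OrvU is inactive.
Required activator OrvU is absent, so *oxaA* is not transcribed.
So OxaA is not produced.
LutA is produced constitutively and is active.
With repressor LutA bound, *morQ* is not transcribed.
→ *morQ* is OFF.
4 of the 5 genes are transcribed.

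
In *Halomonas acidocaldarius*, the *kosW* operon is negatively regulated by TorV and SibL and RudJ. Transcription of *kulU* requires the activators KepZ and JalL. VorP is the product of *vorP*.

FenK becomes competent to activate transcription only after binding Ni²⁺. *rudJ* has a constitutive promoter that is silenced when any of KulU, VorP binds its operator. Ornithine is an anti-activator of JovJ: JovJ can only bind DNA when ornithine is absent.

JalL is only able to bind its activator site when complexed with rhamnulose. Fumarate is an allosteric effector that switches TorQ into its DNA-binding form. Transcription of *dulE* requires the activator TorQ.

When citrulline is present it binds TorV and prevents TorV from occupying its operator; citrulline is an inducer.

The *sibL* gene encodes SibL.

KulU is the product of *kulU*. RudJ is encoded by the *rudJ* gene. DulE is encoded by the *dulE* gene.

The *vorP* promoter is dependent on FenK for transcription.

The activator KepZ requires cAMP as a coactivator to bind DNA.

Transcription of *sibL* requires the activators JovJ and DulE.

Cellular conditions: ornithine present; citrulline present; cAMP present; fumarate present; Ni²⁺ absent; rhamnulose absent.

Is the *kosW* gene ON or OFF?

Citrulline is present, so TorV is inactive.
Ornithine is present, so JovJ is inactive.
Fumarate is present, so TorQ is active.
No repressor is bound and TorQ is active, so *dulE* is transcribed.
So DulE is produced and active.
Required activator JovJ is absent, so *sibL* is not transcribed.
So SibL is not produced.
cAMP is present, so KepZ is active.
Rhamnulose is absent, so JalL is inactive.
Required activator JalL is absent, so *kulU* is not transcribed.
So KulU is not produced.
Ni²⁺ is absent, so FenK is inactive.
Required activator FenK is absent, so *vorP* is not transcribed.
So VorP is not produced.
With no repressor bound, *rudJ* is transcribed.
So RudJ is produced and active.
With repressor RudJ bound, *kosW* is not transcribed.

OFF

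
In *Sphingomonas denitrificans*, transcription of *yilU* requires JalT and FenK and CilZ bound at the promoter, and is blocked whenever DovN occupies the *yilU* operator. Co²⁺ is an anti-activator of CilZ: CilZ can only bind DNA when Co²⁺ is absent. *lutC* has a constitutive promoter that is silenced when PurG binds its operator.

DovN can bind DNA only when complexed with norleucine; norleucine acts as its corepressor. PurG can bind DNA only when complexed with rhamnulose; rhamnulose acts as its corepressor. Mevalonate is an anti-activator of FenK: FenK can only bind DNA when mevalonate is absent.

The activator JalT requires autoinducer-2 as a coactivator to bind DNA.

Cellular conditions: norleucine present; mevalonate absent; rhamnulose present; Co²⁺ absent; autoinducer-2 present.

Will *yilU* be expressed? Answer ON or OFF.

OFF

Autoinducer-2 is present, so JalT is active.
Mevalonate is absent, so FenK is active.
Norleucine is present, so DovN is active.
Co²⁺ is absent, so CilZ is active.
With repressor DovN bound, *yilU* is not transcribed.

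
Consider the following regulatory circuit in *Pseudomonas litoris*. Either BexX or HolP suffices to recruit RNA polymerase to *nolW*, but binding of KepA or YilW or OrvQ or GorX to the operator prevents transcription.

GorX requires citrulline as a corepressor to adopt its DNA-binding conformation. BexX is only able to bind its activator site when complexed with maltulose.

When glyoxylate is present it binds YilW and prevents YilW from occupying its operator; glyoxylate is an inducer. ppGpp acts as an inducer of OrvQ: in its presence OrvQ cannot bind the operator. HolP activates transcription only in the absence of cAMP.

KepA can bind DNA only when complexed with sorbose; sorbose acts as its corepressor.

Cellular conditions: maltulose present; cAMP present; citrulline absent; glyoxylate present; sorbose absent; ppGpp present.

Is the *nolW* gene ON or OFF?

ON

Sorbose is absent, so KepA is inactive.
Glyoxylate is present, so YilW is inactive.
Maltulose is present, so BexX is active.
ppGpp is present, so OrvQ is inactive.
cAMP is present, so HolP is inactive.
Citrulline is absent, so GorX is inactive.
Activator BexX is present, so *nolW* is transcribed.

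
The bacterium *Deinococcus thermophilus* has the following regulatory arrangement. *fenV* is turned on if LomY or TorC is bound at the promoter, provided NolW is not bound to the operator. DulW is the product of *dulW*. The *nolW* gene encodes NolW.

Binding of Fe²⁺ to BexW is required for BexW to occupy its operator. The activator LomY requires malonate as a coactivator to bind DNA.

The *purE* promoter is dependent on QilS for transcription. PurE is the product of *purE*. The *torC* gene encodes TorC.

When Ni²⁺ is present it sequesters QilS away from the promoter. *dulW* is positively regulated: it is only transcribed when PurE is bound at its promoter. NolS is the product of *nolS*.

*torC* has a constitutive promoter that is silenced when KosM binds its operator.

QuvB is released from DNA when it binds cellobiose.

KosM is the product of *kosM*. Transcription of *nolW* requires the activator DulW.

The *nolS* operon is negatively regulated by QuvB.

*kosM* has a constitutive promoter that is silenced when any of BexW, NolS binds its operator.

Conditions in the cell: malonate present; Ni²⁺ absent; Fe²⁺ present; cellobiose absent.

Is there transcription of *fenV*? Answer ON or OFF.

OFF

Malonate is present, so LomY is active.
Ni²⁺ is absent, so QilS is active.
No repressor is bound and QilS is active, so *purE* is transcribed.
So PurE is produced and active.
No repressor is bound and PurE is active, so *dulW* is transcribed.
So DulW is produced and active.
No repressor is bound and DulW is active, so *nolW* is transcribed.
So NolW is produced and active.
Fe²⁺ is present, so BexW is active.
Cellobiose is absent, so QuvB is active.
With repressor QuvB bound, *nolS* is not transcribed.
So NolS is not produced.
With repressor BexW bound, *kosM* is not transcribed.
So KosM is not produced.
With no repressor bound, *torC* is transcribed.
So TorC is produced and active.
With repressor NolW bound, *fenV* is not transcribed.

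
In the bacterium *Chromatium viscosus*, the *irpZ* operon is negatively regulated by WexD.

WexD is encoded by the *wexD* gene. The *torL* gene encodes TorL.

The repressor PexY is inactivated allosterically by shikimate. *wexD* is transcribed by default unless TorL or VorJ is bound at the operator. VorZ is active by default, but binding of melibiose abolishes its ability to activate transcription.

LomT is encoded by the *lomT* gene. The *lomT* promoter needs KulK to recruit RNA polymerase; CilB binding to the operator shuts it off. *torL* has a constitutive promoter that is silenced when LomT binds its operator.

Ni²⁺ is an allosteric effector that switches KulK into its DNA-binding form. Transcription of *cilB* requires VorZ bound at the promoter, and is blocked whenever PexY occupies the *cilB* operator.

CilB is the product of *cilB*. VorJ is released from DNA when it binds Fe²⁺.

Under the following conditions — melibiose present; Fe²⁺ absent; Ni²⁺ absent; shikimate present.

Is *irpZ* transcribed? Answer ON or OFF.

ON

Melibiose is present, so VorZ is inactive.
Shikimate is present, so PexY is inactive.
Required activator VorZ is absent, so *cilB* is not transcribed.
So CilB is not produced.
Ni²⁺ is absent, so KulK is inactive.
Required activator KulK is absent, so *lomT* is not transcribed.
So LomT is not produced.
With no repressor bound, *torL* is transcribed.
So TorL is produced and active.
Fe²⁺ is absent, so VorJ is active.
With repressor TorL bound, *wexD* is not transcribed.
So WexD is not produced.
With no repressor bound, *irpZ* is transcribed.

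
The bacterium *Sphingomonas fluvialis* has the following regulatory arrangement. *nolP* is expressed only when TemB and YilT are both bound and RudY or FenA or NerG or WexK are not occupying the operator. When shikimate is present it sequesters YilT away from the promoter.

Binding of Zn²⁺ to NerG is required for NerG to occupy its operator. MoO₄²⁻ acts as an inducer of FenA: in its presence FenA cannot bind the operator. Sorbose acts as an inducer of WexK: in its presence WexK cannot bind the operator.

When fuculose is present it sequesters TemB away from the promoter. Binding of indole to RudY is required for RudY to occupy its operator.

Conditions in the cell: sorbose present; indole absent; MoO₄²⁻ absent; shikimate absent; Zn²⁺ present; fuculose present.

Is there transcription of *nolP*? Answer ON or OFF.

OFF

Fuculose is present, so TemB is inactive.
Indole is absent, so RudY is inactive.
MoO₄²⁻ is absent, so FenA is active.
Zn²⁺ is present, so NerG is active.
Sorbose is present, so WexK is inactive.
Shikimate is absent, so YilT is active.
With repressor FenA bound, *nolP* is not transcribed.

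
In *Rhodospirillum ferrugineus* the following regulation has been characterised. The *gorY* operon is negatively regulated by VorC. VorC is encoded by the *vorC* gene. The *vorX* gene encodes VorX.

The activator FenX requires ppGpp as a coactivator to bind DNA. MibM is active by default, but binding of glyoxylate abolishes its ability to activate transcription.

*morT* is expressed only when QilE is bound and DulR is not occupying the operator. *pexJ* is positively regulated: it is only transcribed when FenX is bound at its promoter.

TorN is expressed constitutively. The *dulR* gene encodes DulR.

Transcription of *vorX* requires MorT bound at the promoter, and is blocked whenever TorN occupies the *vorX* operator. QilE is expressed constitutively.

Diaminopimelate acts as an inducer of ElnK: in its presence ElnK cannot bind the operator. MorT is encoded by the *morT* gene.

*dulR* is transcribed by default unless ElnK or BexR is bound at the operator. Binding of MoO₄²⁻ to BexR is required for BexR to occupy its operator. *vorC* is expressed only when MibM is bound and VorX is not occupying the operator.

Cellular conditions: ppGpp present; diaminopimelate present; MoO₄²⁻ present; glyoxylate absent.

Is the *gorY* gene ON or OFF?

OFF

Diaminopimelate is present, so ElnK is inactive.
MoO₄²⁻ is present, so BexR is active.
With repressor BexR bound, *dulR* is not transcribed.
So DulR is not produced.
QilE is produced constitutively and is active.
No repressor is bound and QilE is active, so *morT* is transcribed.
So MorT is produced and active.
TorN is produced constitutively and is active.
With repressor TorN bound, *vorX* is not transcribed.
So VorX is not produced.
Glyoxylate is absent, so MibM is active.
No repressor is bound and MibM is active, so *vorC* is transcribed.
So VorC is produced and active.
With repressor VorC bound, *gorY* is not transcribed.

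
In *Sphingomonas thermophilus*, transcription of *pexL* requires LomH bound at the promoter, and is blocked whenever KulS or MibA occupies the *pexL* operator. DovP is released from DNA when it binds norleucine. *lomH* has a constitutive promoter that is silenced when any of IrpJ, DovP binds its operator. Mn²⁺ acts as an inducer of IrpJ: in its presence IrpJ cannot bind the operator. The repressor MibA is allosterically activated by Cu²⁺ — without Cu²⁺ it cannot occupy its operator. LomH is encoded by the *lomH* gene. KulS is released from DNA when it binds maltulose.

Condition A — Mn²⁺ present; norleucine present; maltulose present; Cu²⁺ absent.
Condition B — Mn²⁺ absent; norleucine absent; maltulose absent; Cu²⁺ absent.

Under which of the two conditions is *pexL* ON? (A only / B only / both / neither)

Condition A:
Mn²⁺ is present, so IrpJ is inactive.
Norleucine is present, so DovP is inactive.
With no repressor bound, *lomH* is transcribed.
So LomH is produced and active.
Maltulose is present, so KulS is inactive.
Cu²⁺ is absent, so MibA is inactive.
No repressor is bound and LomH is active, so *pexL* is transcribed.
→ *pexL* is ON in A.
Condition B:
Mn²⁺ is absent, so IrpJ is active.
Norleucine is absent, so DovP is active.
With repressor IrpJ bound, *lomH* is not transcribed.
So LomH is not produced.
Maltulose is absent, so KulS is active.
Cu²⁺ is absent, so MibA is inactive.
With repressor KulS bound, *pexL* is not transcribed.
→ *pexL* is OFF in B.

A only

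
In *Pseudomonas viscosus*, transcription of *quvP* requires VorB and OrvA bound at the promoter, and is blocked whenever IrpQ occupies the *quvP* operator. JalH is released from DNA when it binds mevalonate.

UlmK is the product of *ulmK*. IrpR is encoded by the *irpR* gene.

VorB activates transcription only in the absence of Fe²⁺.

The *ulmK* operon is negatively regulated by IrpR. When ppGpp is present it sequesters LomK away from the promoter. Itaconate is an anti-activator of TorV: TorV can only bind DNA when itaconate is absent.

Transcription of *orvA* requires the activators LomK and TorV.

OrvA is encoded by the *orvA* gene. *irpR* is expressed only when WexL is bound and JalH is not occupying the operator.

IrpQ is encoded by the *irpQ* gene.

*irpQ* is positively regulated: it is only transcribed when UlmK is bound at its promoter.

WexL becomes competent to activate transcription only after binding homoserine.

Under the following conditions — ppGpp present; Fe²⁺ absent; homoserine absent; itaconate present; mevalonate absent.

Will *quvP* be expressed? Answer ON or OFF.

OFF

Mevalonate is absent, so JalH is active.
Homoserine is absent, so WexL is inactive.
With repressor JalH bound, *irpR* is not transcribed.
So IrpR is not produced.
With no repressor bound, *ulmK* is transcribed.
So UlmK is produced and active.
No repressor is bound and UlmK is active, so *irpQ* is transcribed.
So IrpQ is produced and active.
Fe²⁺ is absent, so VorB is active.
ppGpp is present, so LomK is inactive.
Itaconate is present, so TorV is inactive.
Required activator LomK is absent, so *orvA* is not transcribed.
So OrvA is not produced.
With repressor IrpQ bound, *quvP* is not transcribed.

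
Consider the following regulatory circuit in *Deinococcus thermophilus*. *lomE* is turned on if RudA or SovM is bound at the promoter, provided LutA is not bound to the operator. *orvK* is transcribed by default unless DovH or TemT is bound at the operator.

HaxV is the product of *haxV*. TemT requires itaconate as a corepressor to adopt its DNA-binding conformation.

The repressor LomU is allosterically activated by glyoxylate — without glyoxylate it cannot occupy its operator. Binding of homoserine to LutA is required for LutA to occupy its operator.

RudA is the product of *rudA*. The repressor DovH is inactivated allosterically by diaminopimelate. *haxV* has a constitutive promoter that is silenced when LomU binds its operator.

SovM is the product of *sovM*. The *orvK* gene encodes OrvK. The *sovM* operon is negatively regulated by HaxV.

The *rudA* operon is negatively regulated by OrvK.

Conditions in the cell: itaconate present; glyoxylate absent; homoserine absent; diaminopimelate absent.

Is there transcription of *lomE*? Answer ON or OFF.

ON

Homoserine is absent, so LutA is inactive.
Diaminopimelate is absent, so DovH is active.
Itaconate is present, so TemT is active.
With repressor DovH bound, *orvK* is not transcribed.
So OrvK is not produced.
With no repressor bound, *rudA* is transcribed.
So RudA is produced and active.
Glyoxylate is absent, so LomU is inactive.
With no repressor bound, *haxV* is transcribed.
So HaxV is produced and active.
With repressor HaxV bound, *sovM* is not transcribed.
So SovM is not produced.
Activator RudA is present, so *lomE* is transcribed.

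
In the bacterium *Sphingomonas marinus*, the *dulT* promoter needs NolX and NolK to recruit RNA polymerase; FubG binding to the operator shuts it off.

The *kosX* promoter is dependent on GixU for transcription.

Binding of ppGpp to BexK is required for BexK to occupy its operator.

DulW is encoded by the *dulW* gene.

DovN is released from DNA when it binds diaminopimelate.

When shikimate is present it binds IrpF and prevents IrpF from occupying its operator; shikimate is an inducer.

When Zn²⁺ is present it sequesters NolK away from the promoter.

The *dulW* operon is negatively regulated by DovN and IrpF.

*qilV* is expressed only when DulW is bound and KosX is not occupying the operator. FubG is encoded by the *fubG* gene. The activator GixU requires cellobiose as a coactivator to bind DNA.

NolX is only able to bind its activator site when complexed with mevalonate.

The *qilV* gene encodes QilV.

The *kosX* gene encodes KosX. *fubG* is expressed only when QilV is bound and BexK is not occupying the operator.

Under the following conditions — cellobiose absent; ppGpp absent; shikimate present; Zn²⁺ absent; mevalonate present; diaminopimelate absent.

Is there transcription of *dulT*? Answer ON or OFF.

ppGpp is absent, so BexK is inactive.
Diaminopimelate is absent, so DovN is active.
Shikimate is present, so IrpF is inactive.
With repressor DovN bound, *dulW* is not transcribed.
So DulW is not produced.
Cellobiose is absent, so GixU is inactive.
Required activator GixU is absent, so *kosX* is not transcribed.
So KosX is not produced.
Required activator DulW is absent, so *qilV* is not transcribed.
So QilV is not produced.
Required activator QilV is absent, so *fubG* is not transcribed.
So FubG is not produced.
Mevalonate is present, so NolX is active.
Zn²⁺ is absent, so NolK is active.
No repressor is bound and NolX and NolK are active, so *dulT* is transcribed.

ON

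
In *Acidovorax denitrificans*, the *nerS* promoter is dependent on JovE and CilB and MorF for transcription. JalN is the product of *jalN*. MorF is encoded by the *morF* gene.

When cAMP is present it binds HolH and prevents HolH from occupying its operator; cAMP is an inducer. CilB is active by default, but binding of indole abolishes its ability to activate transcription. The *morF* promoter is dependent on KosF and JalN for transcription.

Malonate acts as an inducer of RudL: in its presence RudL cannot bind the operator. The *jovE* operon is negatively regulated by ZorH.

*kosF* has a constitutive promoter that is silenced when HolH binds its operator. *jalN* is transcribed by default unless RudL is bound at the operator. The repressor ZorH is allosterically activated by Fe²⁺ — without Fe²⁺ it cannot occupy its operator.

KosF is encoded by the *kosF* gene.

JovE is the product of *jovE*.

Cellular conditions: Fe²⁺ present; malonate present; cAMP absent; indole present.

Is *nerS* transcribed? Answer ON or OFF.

OFF

Fe²⁺ is present, so ZorH is active.
With repressor ZorH bound, *jovE* is not transcribed.
So JovE is not produced.
Indole is present, so CilB is inactive.
cAMP is absent, so HolH is active.
With repressor HolH bound, *kosF* is not transcribed.
So KosF is not produced.
Malonate is present, so RudL is inactive.
With no repressor bound, *jalN* is transcribed.
So JalN is produced and active.
Required activator KosF is absent, so *morF* is not transcribed.
So MorF is not produced.
Required activator JovE is absent, so *nerS* is not transcribed.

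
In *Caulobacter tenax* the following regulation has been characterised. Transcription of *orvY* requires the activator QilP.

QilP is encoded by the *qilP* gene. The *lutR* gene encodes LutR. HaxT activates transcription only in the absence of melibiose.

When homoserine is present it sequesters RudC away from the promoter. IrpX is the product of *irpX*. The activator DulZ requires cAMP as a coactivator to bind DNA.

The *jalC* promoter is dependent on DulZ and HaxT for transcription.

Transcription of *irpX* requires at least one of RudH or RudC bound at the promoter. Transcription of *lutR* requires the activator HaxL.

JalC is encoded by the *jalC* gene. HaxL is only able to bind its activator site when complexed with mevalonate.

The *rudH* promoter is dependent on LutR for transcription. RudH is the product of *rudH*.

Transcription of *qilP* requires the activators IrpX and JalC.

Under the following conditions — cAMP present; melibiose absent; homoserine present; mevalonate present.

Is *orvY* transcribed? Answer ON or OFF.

ON

Mevalonate is present, so HaxL is active.
No repressor is bound and HaxL is active, so *lutR* is transcribed.
So LutR is produced and active.
No repressor is bound and LutR is active, so *rudH* is transcribed.
So RudH is produced and active.
Homoserine is present, so RudC is inactive.
Activator RudH is present, so *irpX* is transcribed.
So IrpX is produced and active.
cAMP is present, so DulZ is active.
Melibiose is absent, so HaxT is active.
No repressor is bound and DulZ and HaxT are active, so *jalC* is transcribed.
So JalC is produced and active.
No repressor is bound and IrpX and JalC are active, so *qilP* is transcribed.
So QilP is produced and active.
No repressor is bound and QilP is active, so *orvY* is transcribed.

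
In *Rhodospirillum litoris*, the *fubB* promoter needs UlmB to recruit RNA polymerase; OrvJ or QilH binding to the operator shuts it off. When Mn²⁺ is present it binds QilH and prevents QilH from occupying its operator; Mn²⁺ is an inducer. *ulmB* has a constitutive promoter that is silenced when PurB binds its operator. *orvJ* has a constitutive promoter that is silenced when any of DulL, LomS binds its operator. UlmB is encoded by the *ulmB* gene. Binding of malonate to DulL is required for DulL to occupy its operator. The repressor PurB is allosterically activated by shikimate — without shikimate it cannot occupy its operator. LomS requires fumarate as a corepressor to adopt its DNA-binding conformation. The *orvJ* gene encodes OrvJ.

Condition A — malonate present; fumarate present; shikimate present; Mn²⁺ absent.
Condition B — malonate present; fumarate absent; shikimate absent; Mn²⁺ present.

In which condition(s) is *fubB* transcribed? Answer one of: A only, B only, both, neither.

Condition A:
Malonate is present, so DulL is active.
Fumarate is present, so LomS is active.
With repressor DulL bound, *orvJ* is not transcribed.
So OrvJ is not produced.
Shikimate is present, so PurB is active.
With repressor PurB bound, *ulmB* is not transcribed.
So UlmB is not produced.
Mn²⁺ is absent, so QilH is active.
With repressor QilH bound, *fubB* is not transcribed.
→ *fubB* is OFF in A.
Condition B:
Malonate is present, so DulL is active.
Fumarate is absent, so LomS is inactive.
With repressor DulL bound, *orvJ* is not transcribed.
So OrvJ is not produced.
Shikimate is absent, so PurB is inactive.
With no repressor bound, *ulmB* is transcribed.
So UlmB is produced and active.
Mn²⁺ is present, so QilH is inactive.
No repressor is bound and UlmB is active, so *fubB* is transcribed.
→ *fubB* is ON in B.

B only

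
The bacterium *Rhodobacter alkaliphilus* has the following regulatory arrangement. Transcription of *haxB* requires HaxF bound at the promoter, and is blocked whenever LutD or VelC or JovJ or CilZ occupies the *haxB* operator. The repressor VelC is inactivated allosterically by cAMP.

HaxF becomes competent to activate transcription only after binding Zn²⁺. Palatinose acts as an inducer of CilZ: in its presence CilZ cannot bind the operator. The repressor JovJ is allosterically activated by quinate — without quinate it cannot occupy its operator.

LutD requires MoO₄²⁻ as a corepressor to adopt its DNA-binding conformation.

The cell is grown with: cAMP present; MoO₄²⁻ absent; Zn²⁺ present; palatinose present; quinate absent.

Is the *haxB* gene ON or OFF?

ON

MoO₄²⁻ is absent, so LutD is inactive.
cAMP is present, so VelC is inactive.
Quinate is absent, so JovJ is inactive.
Zn²⁺ is present, so HaxF is active.
Palatinose is present, so CilZ is inactive.
No repressor is bound and HaxF is active, so *haxB* is transcribed.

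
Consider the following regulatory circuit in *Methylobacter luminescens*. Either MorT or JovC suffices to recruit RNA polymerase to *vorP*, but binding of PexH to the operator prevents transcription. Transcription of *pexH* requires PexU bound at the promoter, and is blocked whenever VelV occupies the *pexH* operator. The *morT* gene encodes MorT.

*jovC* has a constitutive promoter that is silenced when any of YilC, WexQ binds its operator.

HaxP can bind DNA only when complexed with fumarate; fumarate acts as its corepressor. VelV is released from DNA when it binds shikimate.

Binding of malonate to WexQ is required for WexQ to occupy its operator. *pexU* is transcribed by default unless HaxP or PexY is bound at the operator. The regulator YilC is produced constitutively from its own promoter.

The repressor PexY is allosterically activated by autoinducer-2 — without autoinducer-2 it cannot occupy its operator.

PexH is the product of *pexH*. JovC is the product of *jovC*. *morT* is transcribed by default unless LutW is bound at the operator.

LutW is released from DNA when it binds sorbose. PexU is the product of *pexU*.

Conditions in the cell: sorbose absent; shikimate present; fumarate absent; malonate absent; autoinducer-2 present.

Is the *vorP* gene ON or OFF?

OFF

Sorbose is absent, so LutW is active.
With repressor LutW bound, *morT* is not transcribed.
So MorT is not produced.
YilC is produced constitutively and is active.
Malonate is absent, so WexQ is inactive.
With repressor YilC bound, *jovC* is not transcribed.
So JovC is not produced.
Fumarate is absent, so HaxP is inactive.
Autoinducer-2 is present, so PexY is active.
With repressor PexY bound, *pexU* is not transcribed.
So PexU is not produced.
Shikimate is present, so VelV is inactive.
Required activator PexU is absent, so *pexH* is not transcribed.
So PexH is not produced.
No activator is available at the *vorP* promoter, so *vorP* is not transcribed.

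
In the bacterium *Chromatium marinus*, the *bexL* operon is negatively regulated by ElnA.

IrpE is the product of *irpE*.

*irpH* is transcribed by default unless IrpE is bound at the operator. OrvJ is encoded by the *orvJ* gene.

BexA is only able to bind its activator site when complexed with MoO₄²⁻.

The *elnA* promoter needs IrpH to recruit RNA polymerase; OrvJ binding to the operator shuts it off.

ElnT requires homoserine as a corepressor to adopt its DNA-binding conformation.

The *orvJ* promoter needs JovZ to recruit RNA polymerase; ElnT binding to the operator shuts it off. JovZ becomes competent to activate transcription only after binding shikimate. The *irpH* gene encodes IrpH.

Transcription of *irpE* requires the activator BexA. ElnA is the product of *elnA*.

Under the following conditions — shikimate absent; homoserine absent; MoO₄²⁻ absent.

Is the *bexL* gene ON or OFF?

MoO₄²⁻ is absent, so BexA is inactive.
Required activator BexA is absent, so *irpE* is not transcribed.
So IrpE is not produced.
With no repressor bound, *irpH* is transcribed.
So IrpH is produced and active.
Shikimate is absent, so JovZ is inactive.
Homoserine is absent, so ElnT is inactive.
Required activator JovZ is absent, so *orvJ* is not transcribed.
So OrvJ is not produced.
No repressor is bound and IrpH is active, so *elnA* is transcribed.
So ElnA is produced and active.
With repressor ElnA bound, *bexL* is not transcribed.

OFF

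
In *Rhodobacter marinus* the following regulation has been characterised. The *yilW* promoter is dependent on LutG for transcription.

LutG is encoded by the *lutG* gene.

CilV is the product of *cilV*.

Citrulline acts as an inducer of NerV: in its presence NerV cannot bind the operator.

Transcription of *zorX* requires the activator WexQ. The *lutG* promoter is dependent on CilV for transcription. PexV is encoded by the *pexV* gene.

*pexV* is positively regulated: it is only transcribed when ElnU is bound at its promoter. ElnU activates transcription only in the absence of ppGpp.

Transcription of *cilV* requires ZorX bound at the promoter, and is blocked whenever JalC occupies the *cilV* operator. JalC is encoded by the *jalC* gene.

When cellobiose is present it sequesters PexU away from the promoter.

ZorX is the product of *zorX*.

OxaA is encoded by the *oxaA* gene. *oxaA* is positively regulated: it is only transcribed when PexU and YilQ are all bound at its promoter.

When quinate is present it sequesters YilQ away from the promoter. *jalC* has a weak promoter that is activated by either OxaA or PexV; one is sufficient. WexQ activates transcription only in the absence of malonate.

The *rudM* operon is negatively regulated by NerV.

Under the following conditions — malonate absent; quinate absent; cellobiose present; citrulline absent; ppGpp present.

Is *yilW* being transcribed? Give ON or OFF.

ON

Cellobiose is present, so PexU is inactive.
Quinate is absent, so YilQ is active.
Required activator PexU is absent, so *oxaA* is not transcribed.
So OxaA is not produced.
ppGpp is present, so ElnU is inactive.
Required activator ElnU is absent, so *pexV* is not transcribed.
So PexV is not produced.
No activator is available at the *jalC* promoter, so *jalC* is not transcribed.
So JalC is not produced.
Malonate is absent, so WexQ is active.
No repressor is bound and WexQ is active, so *zorX* is transcribed.
So ZorX is produced and active.
No repressor is bound and ZorX is active, so *cilV* is transcribed.
So CilV is produced and active.
No repressor is bound and CilV is active, so *lutG* is transcribed.
So LutG is produced and active.
No repressor is bound and LutG is active, so *yilW* is transcribed.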